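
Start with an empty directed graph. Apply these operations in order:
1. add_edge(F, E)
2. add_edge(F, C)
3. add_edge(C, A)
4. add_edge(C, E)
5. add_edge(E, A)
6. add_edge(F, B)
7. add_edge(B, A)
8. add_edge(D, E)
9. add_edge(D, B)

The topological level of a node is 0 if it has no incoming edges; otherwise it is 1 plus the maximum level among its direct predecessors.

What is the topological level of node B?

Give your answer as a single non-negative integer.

Answer: 1

Derivation:
Op 1: add_edge(F, E). Edges now: 1
Op 2: add_edge(F, C). Edges now: 2
Op 3: add_edge(C, A). Edges now: 3
Op 4: add_edge(C, E). Edges now: 4
Op 5: add_edge(E, A). Edges now: 5
Op 6: add_edge(F, B). Edges now: 6
Op 7: add_edge(B, A). Edges now: 7
Op 8: add_edge(D, E). Edges now: 8
Op 9: add_edge(D, B). Edges now: 9
Compute levels (Kahn BFS):
  sources (in-degree 0): D, F
  process D: level=0
    D->B: in-degree(B)=1, level(B)>=1
    D->E: in-degree(E)=2, level(E)>=1
  process F: level=0
    F->B: in-degree(B)=0, level(B)=1, enqueue
    F->C: in-degree(C)=0, level(C)=1, enqueue
    F->E: in-degree(E)=1, level(E)>=1
  process B: level=1
    B->A: in-degree(A)=2, level(A)>=2
  process C: level=1
    C->A: in-degree(A)=1, level(A)>=2
    C->E: in-degree(E)=0, level(E)=2, enqueue
  process E: level=2
    E->A: in-degree(A)=0, level(A)=3, enqueue
  process A: level=3
All levels: A:3, B:1, C:1, D:0, E:2, F:0
level(B) = 1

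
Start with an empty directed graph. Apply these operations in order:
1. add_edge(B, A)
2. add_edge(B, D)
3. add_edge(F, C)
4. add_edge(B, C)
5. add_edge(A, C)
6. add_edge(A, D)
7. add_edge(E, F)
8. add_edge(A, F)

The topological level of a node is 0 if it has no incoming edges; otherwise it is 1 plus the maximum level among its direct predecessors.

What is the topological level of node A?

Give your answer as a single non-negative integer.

Op 1: add_edge(B, A). Edges now: 1
Op 2: add_edge(B, D). Edges now: 2
Op 3: add_edge(F, C). Edges now: 3
Op 4: add_edge(B, C). Edges now: 4
Op 5: add_edge(A, C). Edges now: 5
Op 6: add_edge(A, D). Edges now: 6
Op 7: add_edge(E, F). Edges now: 7
Op 8: add_edge(A, F). Edges now: 8
Compute levels (Kahn BFS):
  sources (in-degree 0): B, E
  process B: level=0
    B->A: in-degree(A)=0, level(A)=1, enqueue
    B->C: in-degree(C)=2, level(C)>=1
    B->D: in-degree(D)=1, level(D)>=1
  process E: level=0
    E->F: in-degree(F)=1, level(F)>=1
  process A: level=1
    A->C: in-degree(C)=1, level(C)>=2
    A->D: in-degree(D)=0, level(D)=2, enqueue
    A->F: in-degree(F)=0, level(F)=2, enqueue
  process D: level=2
  process F: level=2
    F->C: in-degree(C)=0, level(C)=3, enqueue
  process C: level=3
All levels: A:1, B:0, C:3, D:2, E:0, F:2
level(A) = 1

Answer: 1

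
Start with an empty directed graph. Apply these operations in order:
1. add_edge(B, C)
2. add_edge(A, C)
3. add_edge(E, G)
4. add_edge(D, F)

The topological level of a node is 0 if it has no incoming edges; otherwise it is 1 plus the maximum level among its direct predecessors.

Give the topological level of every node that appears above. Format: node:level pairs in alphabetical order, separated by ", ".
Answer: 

Op 1: add_edge(B, C). Edges now: 1
Op 2: add_edge(A, C). Edges now: 2
Op 3: add_edge(E, G). Edges now: 3
Op 4: add_edge(D, F). Edges now: 4
Compute levels (Kahn BFS):
  sources (in-degree 0): A, B, D, E
  process A: level=0
    A->C: in-degree(C)=1, level(C)>=1
  process B: level=0
    B->C: in-degree(C)=0, level(C)=1, enqueue
  process D: level=0
    D->F: in-degree(F)=0, level(F)=1, enqueue
  process E: level=0
    E->G: in-degree(G)=0, level(G)=1, enqueue
  process C: level=1
  process F: level=1
  process G: level=1
All levels: A:0, B:0, C:1, D:0, E:0, F:1, G:1

Answer: A:0, B:0, C:1, D:0, E:0, F:1, G:1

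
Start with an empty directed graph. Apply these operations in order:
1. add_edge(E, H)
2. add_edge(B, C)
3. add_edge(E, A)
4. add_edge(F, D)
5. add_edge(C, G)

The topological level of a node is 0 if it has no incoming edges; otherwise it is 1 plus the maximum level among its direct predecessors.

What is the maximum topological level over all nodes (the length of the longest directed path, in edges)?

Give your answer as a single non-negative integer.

Op 1: add_edge(E, H). Edges now: 1
Op 2: add_edge(B, C). Edges now: 2
Op 3: add_edge(E, A). Edges now: 3
Op 4: add_edge(F, D). Edges now: 4
Op 5: add_edge(C, G). Edges now: 5
Compute levels (Kahn BFS):
  sources (in-degree 0): B, E, F
  process B: level=0
    B->C: in-degree(C)=0, level(C)=1, enqueue
  process E: level=0
    E->A: in-degree(A)=0, level(A)=1, enqueue
    E->H: in-degree(H)=0, level(H)=1, enqueue
  process F: level=0
    F->D: in-degree(D)=0, level(D)=1, enqueue
  process C: level=1
    C->G: in-degree(G)=0, level(G)=2, enqueue
  process A: level=1
  process H: level=1
  process D: level=1
  process G: level=2
All levels: A:1, B:0, C:1, D:1, E:0, F:0, G:2, H:1
max level = 2

Answer: 2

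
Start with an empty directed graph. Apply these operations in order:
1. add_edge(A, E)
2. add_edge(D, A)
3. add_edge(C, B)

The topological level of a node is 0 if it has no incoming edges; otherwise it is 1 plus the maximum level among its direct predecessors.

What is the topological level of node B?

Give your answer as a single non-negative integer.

Op 1: add_edge(A, E). Edges now: 1
Op 2: add_edge(D, A). Edges now: 2
Op 3: add_edge(C, B). Edges now: 3
Compute levels (Kahn BFS):
  sources (in-degree 0): C, D
  process C: level=0
    C->B: in-degree(B)=0, level(B)=1, enqueue
  process D: level=0
    D->A: in-degree(A)=0, level(A)=1, enqueue
  process B: level=1
  process A: level=1
    A->E: in-degree(E)=0, level(E)=2, enqueue
  process E: level=2
All levels: A:1, B:1, C:0, D:0, E:2
level(B) = 1

Answer: 1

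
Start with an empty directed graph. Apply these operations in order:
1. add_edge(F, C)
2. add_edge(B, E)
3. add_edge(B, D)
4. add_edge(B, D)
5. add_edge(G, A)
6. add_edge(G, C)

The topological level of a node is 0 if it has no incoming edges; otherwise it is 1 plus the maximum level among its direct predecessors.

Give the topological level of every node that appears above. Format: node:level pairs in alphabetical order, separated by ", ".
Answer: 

Op 1: add_edge(F, C). Edges now: 1
Op 2: add_edge(B, E). Edges now: 2
Op 3: add_edge(B, D). Edges now: 3
Op 4: add_edge(B, D) (duplicate, no change). Edges now: 3
Op 5: add_edge(G, A). Edges now: 4
Op 6: add_edge(G, C). Edges now: 5
Compute levels (Kahn BFS):
  sources (in-degree 0): B, F, G
  process B: level=0
    B->D: in-degree(D)=0, level(D)=1, enqueue
    B->E: in-degree(E)=0, level(E)=1, enqueue
  process F: level=0
    F->C: in-degree(C)=1, level(C)>=1
  process G: level=0
    G->A: in-degree(A)=0, level(A)=1, enqueue
    G->C: in-degree(C)=0, level(C)=1, enqueue
  process D: level=1
  process E: level=1
  process A: level=1
  process C: level=1
All levels: A:1, B:0, C:1, D:1, E:1, F:0, G:0

Answer: A:1, B:0, C:1, D:1, E:1, F:0, G:0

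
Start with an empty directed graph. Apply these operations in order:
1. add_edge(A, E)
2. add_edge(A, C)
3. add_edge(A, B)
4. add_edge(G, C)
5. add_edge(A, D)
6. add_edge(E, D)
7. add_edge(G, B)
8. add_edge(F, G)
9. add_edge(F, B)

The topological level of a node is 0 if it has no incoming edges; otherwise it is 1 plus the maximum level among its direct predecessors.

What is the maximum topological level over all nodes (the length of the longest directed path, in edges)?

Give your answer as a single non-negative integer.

Op 1: add_edge(A, E). Edges now: 1
Op 2: add_edge(A, C). Edges now: 2
Op 3: add_edge(A, B). Edges now: 3
Op 4: add_edge(G, C). Edges now: 4
Op 5: add_edge(A, D). Edges now: 5
Op 6: add_edge(E, D). Edges now: 6
Op 7: add_edge(G, B). Edges now: 7
Op 8: add_edge(F, G). Edges now: 8
Op 9: add_edge(F, B). Edges now: 9
Compute levels (Kahn BFS):
  sources (in-degree 0): A, F
  process A: level=0
    A->B: in-degree(B)=2, level(B)>=1
    A->C: in-degree(C)=1, level(C)>=1
    A->D: in-degree(D)=1, level(D)>=1
    A->E: in-degree(E)=0, level(E)=1, enqueue
  process F: level=0
    F->B: in-degree(B)=1, level(B)>=1
    F->G: in-degree(G)=0, level(G)=1, enqueue
  process E: level=1
    E->D: in-degree(D)=0, level(D)=2, enqueue
  process G: level=1
    G->B: in-degree(B)=0, level(B)=2, enqueue
    G->C: in-degree(C)=0, level(C)=2, enqueue
  process D: level=2
  process B: level=2
  process C: level=2
All levels: A:0, B:2, C:2, D:2, E:1, F:0, G:1
max level = 2

Answer: 2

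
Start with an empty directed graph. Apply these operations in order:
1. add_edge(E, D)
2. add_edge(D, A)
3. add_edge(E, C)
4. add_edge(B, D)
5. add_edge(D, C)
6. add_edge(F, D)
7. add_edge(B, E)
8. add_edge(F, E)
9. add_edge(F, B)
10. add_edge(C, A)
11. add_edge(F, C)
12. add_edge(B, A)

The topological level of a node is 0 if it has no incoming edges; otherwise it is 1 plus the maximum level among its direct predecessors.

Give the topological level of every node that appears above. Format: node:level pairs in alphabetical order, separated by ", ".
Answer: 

Op 1: add_edge(E, D). Edges now: 1
Op 2: add_edge(D, A). Edges now: 2
Op 3: add_edge(E, C). Edges now: 3
Op 4: add_edge(B, D). Edges now: 4
Op 5: add_edge(D, C). Edges now: 5
Op 6: add_edge(F, D). Edges now: 6
Op 7: add_edge(B, E). Edges now: 7
Op 8: add_edge(F, E). Edges now: 8
Op 9: add_edge(F, B). Edges now: 9
Op 10: add_edge(C, A). Edges now: 10
Op 11: add_edge(F, C). Edges now: 11
Op 12: add_edge(B, A). Edges now: 12
Compute levels (Kahn BFS):
  sources (in-degree 0): F
  process F: level=0
    F->B: in-degree(B)=0, level(B)=1, enqueue
    F->C: in-degree(C)=2, level(C)>=1
    F->D: in-degree(D)=2, level(D)>=1
    F->E: in-degree(E)=1, level(E)>=1
  process B: level=1
    B->A: in-degree(A)=2, level(A)>=2
    B->D: in-degree(D)=1, level(D)>=2
    B->E: in-degree(E)=0, level(E)=2, enqueue
  process E: level=2
    E->C: in-degree(C)=1, level(C)>=3
    E->D: in-degree(D)=0, level(D)=3, enqueue
  process D: level=3
    D->A: in-degree(A)=1, level(A)>=4
    D->C: in-degree(C)=0, level(C)=4, enqueue
  process C: level=4
    C->A: in-degree(A)=0, level(A)=5, enqueue
  process A: level=5
All levels: A:5, B:1, C:4, D:3, E:2, F:0

Answer: A:5, B:1, C:4, D:3, E:2, F:0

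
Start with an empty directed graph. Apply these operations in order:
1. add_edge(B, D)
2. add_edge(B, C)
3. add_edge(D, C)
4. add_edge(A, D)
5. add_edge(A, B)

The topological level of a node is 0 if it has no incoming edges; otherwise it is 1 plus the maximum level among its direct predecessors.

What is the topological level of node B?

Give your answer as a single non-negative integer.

Answer: 1

Derivation:
Op 1: add_edge(B, D). Edges now: 1
Op 2: add_edge(B, C). Edges now: 2
Op 3: add_edge(D, C). Edges now: 3
Op 4: add_edge(A, D). Edges now: 4
Op 5: add_edge(A, B). Edges now: 5
Compute levels (Kahn BFS):
  sources (in-degree 0): A
  process A: level=0
    A->B: in-degree(B)=0, level(B)=1, enqueue
    A->D: in-degree(D)=1, level(D)>=1
  process B: level=1
    B->C: in-degree(C)=1, level(C)>=2
    B->D: in-degree(D)=0, level(D)=2, enqueue
  process D: level=2
    D->C: in-degree(C)=0, level(C)=3, enqueue
  process C: level=3
All levels: A:0, B:1, C:3, D:2
level(B) = 1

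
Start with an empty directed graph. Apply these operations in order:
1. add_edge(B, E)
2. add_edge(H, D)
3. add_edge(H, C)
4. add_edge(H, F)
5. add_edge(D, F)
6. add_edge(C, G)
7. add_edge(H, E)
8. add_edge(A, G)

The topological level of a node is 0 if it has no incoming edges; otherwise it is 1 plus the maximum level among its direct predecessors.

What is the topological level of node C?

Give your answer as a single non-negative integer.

Op 1: add_edge(B, E). Edges now: 1
Op 2: add_edge(H, D). Edges now: 2
Op 3: add_edge(H, C). Edges now: 3
Op 4: add_edge(H, F). Edges now: 4
Op 5: add_edge(D, F). Edges now: 5
Op 6: add_edge(C, G). Edges now: 6
Op 7: add_edge(H, E). Edges now: 7
Op 8: add_edge(A, G). Edges now: 8
Compute levels (Kahn BFS):
  sources (in-degree 0): A, B, H
  process A: level=0
    A->G: in-degree(G)=1, level(G)>=1
  process B: level=0
    B->E: in-degree(E)=1, level(E)>=1
  process H: level=0
    H->C: in-degree(C)=0, level(C)=1, enqueue
    H->D: in-degree(D)=0, level(D)=1, enqueue
    H->E: in-degree(E)=0, level(E)=1, enqueue
    H->F: in-degree(F)=1, level(F)>=1
  process C: level=1
    C->G: in-degree(G)=0, level(G)=2, enqueue
  process D: level=1
    D->F: in-degree(F)=0, level(F)=2, enqueue
  process E: level=1
  process G: level=2
  process F: level=2
All levels: A:0, B:0, C:1, D:1, E:1, F:2, G:2, H:0
level(C) = 1

Answer: 1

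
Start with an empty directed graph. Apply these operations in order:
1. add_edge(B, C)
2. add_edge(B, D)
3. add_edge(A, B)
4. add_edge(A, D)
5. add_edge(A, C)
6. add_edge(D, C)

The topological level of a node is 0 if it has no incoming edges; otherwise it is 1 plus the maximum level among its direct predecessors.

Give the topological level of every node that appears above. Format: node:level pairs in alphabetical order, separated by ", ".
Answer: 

Answer: A:0, B:1, C:3, D:2

Derivation:
Op 1: add_edge(B, C). Edges now: 1
Op 2: add_edge(B, D). Edges now: 2
Op 3: add_edge(A, B). Edges now: 3
Op 4: add_edge(A, D). Edges now: 4
Op 5: add_edge(A, C). Edges now: 5
Op 6: add_edge(D, C). Edges now: 6
Compute levels (Kahn BFS):
  sources (in-degree 0): A
  process A: level=0
    A->B: in-degree(B)=0, level(B)=1, enqueue
    A->C: in-degree(C)=2, level(C)>=1
    A->D: in-degree(D)=1, level(D)>=1
  process B: level=1
    B->C: in-degree(C)=1, level(C)>=2
    B->D: in-degree(D)=0, level(D)=2, enqueue
  process D: level=2
    D->C: in-degree(C)=0, level(C)=3, enqueue
  process C: level=3
All levels: A:0, B:1, C:3, D:2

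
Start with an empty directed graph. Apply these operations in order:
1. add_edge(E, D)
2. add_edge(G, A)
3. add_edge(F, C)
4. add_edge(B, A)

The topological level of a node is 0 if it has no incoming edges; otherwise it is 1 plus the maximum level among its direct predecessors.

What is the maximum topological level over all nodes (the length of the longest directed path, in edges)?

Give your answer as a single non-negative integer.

Op 1: add_edge(E, D). Edges now: 1
Op 2: add_edge(G, A). Edges now: 2
Op 3: add_edge(F, C). Edges now: 3
Op 4: add_edge(B, A). Edges now: 4
Compute levels (Kahn BFS):
  sources (in-degree 0): B, E, F, G
  process B: level=0
    B->A: in-degree(A)=1, level(A)>=1
  process E: level=0
    E->D: in-degree(D)=0, level(D)=1, enqueue
  process F: level=0
    F->C: in-degree(C)=0, level(C)=1, enqueue
  process G: level=0
    G->A: in-degree(A)=0, level(A)=1, enqueue
  process D: level=1
  process C: level=1
  process A: level=1
All levels: A:1, B:0, C:1, D:1, E:0, F:0, G:0
max level = 1

Answer: 1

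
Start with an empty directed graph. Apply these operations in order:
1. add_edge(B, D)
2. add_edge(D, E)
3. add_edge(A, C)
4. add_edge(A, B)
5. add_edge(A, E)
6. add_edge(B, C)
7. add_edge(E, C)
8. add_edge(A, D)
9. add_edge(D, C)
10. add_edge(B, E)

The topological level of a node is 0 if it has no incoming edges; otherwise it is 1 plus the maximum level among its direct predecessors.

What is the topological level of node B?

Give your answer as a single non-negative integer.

Op 1: add_edge(B, D). Edges now: 1
Op 2: add_edge(D, E). Edges now: 2
Op 3: add_edge(A, C). Edges now: 3
Op 4: add_edge(A, B). Edges now: 4
Op 5: add_edge(A, E). Edges now: 5
Op 6: add_edge(B, C). Edges now: 6
Op 7: add_edge(E, C). Edges now: 7
Op 8: add_edge(A, D). Edges now: 8
Op 9: add_edge(D, C). Edges now: 9
Op 10: add_edge(B, E). Edges now: 10
Compute levels (Kahn BFS):
  sources (in-degree 0): A
  process A: level=0
    A->B: in-degree(B)=0, level(B)=1, enqueue
    A->C: in-degree(C)=3, level(C)>=1
    A->D: in-degree(D)=1, level(D)>=1
    A->E: in-degree(E)=2, level(E)>=1
  process B: level=1
    B->C: in-degree(C)=2, level(C)>=2
    B->D: in-degree(D)=0, level(D)=2, enqueue
    B->E: in-degree(E)=1, level(E)>=2
  process D: level=2
    D->C: in-degree(C)=1, level(C)>=3
    D->E: in-degree(E)=0, level(E)=3, enqueue
  process E: level=3
    E->C: in-degree(C)=0, level(C)=4, enqueue
  process C: level=4
All levels: A:0, B:1, C:4, D:2, E:3
level(B) = 1

Answer: 1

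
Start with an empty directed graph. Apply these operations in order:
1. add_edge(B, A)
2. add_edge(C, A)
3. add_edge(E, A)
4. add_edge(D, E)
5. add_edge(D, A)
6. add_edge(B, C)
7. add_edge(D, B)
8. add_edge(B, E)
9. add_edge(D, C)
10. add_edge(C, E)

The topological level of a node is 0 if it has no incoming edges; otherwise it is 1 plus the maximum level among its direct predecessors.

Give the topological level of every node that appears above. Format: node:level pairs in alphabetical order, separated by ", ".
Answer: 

Answer: A:4, B:1, C:2, D:0, E:3

Derivation:
Op 1: add_edge(B, A). Edges now: 1
Op 2: add_edge(C, A). Edges now: 2
Op 3: add_edge(E, A). Edges now: 3
Op 4: add_edge(D, E). Edges now: 4
Op 5: add_edge(D, A). Edges now: 5
Op 6: add_edge(B, C). Edges now: 6
Op 7: add_edge(D, B). Edges now: 7
Op 8: add_edge(B, E). Edges now: 8
Op 9: add_edge(D, C). Edges now: 9
Op 10: add_edge(C, E). Edges now: 10
Compute levels (Kahn BFS):
  sources (in-degree 0): D
  process D: level=0
    D->A: in-degree(A)=3, level(A)>=1
    D->B: in-degree(B)=0, level(B)=1, enqueue
    D->C: in-degree(C)=1, level(C)>=1
    D->E: in-degree(E)=2, level(E)>=1
  process B: level=1
    B->A: in-degree(A)=2, level(A)>=2
    B->C: in-degree(C)=0, level(C)=2, enqueue
    B->E: in-degree(E)=1, level(E)>=2
  process C: level=2
    C->A: in-degree(A)=1, level(A)>=3
    C->E: in-degree(E)=0, level(E)=3, enqueue
  process E: level=3
    E->A: in-degree(A)=0, level(A)=4, enqueue
  process A: level=4
All levels: A:4, B:1, C:2, D:0, E:3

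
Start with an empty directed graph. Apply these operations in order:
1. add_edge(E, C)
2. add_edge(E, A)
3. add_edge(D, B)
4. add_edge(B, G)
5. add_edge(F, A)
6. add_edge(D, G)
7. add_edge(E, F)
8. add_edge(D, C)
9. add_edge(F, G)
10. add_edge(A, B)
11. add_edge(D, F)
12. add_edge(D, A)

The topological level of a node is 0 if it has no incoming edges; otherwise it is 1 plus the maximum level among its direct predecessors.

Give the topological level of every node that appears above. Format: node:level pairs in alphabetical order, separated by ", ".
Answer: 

Answer: A:2, B:3, C:1, D:0, E:0, F:1, G:4

Derivation:
Op 1: add_edge(E, C). Edges now: 1
Op 2: add_edge(E, A). Edges now: 2
Op 3: add_edge(D, B). Edges now: 3
Op 4: add_edge(B, G). Edges now: 4
Op 5: add_edge(F, A). Edges now: 5
Op 6: add_edge(D, G). Edges now: 6
Op 7: add_edge(E, F). Edges now: 7
Op 8: add_edge(D, C). Edges now: 8
Op 9: add_edge(F, G). Edges now: 9
Op 10: add_edge(A, B). Edges now: 10
Op 11: add_edge(D, F). Edges now: 11
Op 12: add_edge(D, A). Edges now: 12
Compute levels (Kahn BFS):
  sources (in-degree 0): D, E
  process D: level=0
    D->A: in-degree(A)=2, level(A)>=1
    D->B: in-degree(B)=1, level(B)>=1
    D->C: in-degree(C)=1, level(C)>=1
    D->F: in-degree(F)=1, level(F)>=1
    D->G: in-degree(G)=2, level(G)>=1
  process E: level=0
    E->A: in-degree(A)=1, level(A)>=1
    E->C: in-degree(C)=0, level(C)=1, enqueue
    E->F: in-degree(F)=0, level(F)=1, enqueue
  process C: level=1
  process F: level=1
    F->A: in-degree(A)=0, level(A)=2, enqueue
    F->G: in-degree(G)=1, level(G)>=2
  process A: level=2
    A->B: in-degree(B)=0, level(B)=3, enqueue
  process B: level=3
    B->G: in-degree(G)=0, level(G)=4, enqueue
  process G: level=4
All levels: A:2, B:3, C:1, D:0, E:0, F:1, G:4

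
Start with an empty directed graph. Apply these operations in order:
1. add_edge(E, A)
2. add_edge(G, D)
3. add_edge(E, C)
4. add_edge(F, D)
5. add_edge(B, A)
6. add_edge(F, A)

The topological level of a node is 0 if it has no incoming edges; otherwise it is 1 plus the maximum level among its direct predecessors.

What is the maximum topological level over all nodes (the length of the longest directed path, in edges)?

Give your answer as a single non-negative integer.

Answer: 1

Derivation:
Op 1: add_edge(E, A). Edges now: 1
Op 2: add_edge(G, D). Edges now: 2
Op 3: add_edge(E, C). Edges now: 3
Op 4: add_edge(F, D). Edges now: 4
Op 5: add_edge(B, A). Edges now: 5
Op 6: add_edge(F, A). Edges now: 6
Compute levels (Kahn BFS):
  sources (in-degree 0): B, E, F, G
  process B: level=0
    B->A: in-degree(A)=2, level(A)>=1
  process E: level=0
    E->A: in-degree(A)=1, level(A)>=1
    E->C: in-degree(C)=0, level(C)=1, enqueue
  process F: level=0
    F->A: in-degree(A)=0, level(A)=1, enqueue
    F->D: in-degree(D)=1, level(D)>=1
  process G: level=0
    G->D: in-degree(D)=0, level(D)=1, enqueue
  process C: level=1
  process A: level=1
  process D: level=1
All levels: A:1, B:0, C:1, D:1, E:0, F:0, G:0
max level = 1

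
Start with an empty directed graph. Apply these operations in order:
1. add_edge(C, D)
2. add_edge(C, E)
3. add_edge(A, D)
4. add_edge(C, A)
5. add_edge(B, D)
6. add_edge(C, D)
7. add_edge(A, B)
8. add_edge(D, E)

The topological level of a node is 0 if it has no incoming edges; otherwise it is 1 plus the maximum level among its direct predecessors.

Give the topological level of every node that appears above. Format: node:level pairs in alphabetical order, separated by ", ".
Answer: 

Answer: A:1, B:2, C:0, D:3, E:4

Derivation:
Op 1: add_edge(C, D). Edges now: 1
Op 2: add_edge(C, E). Edges now: 2
Op 3: add_edge(A, D). Edges now: 3
Op 4: add_edge(C, A). Edges now: 4
Op 5: add_edge(B, D). Edges now: 5
Op 6: add_edge(C, D) (duplicate, no change). Edges now: 5
Op 7: add_edge(A, B). Edges now: 6
Op 8: add_edge(D, E). Edges now: 7
Compute levels (Kahn BFS):
  sources (in-degree 0): C
  process C: level=0
    C->A: in-degree(A)=0, level(A)=1, enqueue
    C->D: in-degree(D)=2, level(D)>=1
    C->E: in-degree(E)=1, level(E)>=1
  process A: level=1
    A->B: in-degree(B)=0, level(B)=2, enqueue
    A->D: in-degree(D)=1, level(D)>=2
  process B: level=2
    B->D: in-degree(D)=0, level(D)=3, enqueue
  process D: level=3
    D->E: in-degree(E)=0, level(E)=4, enqueue
  process E: level=4
All levels: A:1, B:2, C:0, D:3, E:4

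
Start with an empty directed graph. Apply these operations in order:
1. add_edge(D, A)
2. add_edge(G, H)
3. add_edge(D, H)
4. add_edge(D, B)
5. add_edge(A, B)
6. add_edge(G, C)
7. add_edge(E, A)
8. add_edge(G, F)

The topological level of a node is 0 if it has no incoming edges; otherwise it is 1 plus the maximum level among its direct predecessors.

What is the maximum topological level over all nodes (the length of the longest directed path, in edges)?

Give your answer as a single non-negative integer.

Op 1: add_edge(D, A). Edges now: 1
Op 2: add_edge(G, H). Edges now: 2
Op 3: add_edge(D, H). Edges now: 3
Op 4: add_edge(D, B). Edges now: 4
Op 5: add_edge(A, B). Edges now: 5
Op 6: add_edge(G, C). Edges now: 6
Op 7: add_edge(E, A). Edges now: 7
Op 8: add_edge(G, F). Edges now: 8
Compute levels (Kahn BFS):
  sources (in-degree 0): D, E, G
  process D: level=0
    D->A: in-degree(A)=1, level(A)>=1
    D->B: in-degree(B)=1, level(B)>=1
    D->H: in-degree(H)=1, level(H)>=1
  process E: level=0
    E->A: in-degree(A)=0, level(A)=1, enqueue
  process G: level=0
    G->C: in-degree(C)=0, level(C)=1, enqueue
    G->F: in-degree(F)=0, level(F)=1, enqueue
    G->H: in-degree(H)=0, level(H)=1, enqueue
  process A: level=1
    A->B: in-degree(B)=0, level(B)=2, enqueue
  process C: level=1
  process F: level=1
  process H: level=1
  process B: level=2
All levels: A:1, B:2, C:1, D:0, E:0, F:1, G:0, H:1
max level = 2

Answer: 2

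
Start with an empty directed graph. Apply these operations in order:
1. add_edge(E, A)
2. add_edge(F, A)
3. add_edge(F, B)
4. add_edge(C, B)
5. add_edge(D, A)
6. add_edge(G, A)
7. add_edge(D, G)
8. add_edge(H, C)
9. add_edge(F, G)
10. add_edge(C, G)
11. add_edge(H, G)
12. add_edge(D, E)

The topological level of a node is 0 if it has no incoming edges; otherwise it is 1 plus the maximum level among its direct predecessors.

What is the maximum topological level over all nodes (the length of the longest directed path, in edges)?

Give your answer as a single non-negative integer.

Answer: 3

Derivation:
Op 1: add_edge(E, A). Edges now: 1
Op 2: add_edge(F, A). Edges now: 2
Op 3: add_edge(F, B). Edges now: 3
Op 4: add_edge(C, B). Edges now: 4
Op 5: add_edge(D, A). Edges now: 5
Op 6: add_edge(G, A). Edges now: 6
Op 7: add_edge(D, G). Edges now: 7
Op 8: add_edge(H, C). Edges now: 8
Op 9: add_edge(F, G). Edges now: 9
Op 10: add_edge(C, G). Edges now: 10
Op 11: add_edge(H, G). Edges now: 11
Op 12: add_edge(D, E). Edges now: 12
Compute levels (Kahn BFS):
  sources (in-degree 0): D, F, H
  process D: level=0
    D->A: in-degree(A)=3, level(A)>=1
    D->E: in-degree(E)=0, level(E)=1, enqueue
    D->G: in-degree(G)=3, level(G)>=1
  process F: level=0
    F->A: in-degree(A)=2, level(A)>=1
    F->B: in-degree(B)=1, level(B)>=1
    F->G: in-degree(G)=2, level(G)>=1
  process H: level=0
    H->C: in-degree(C)=0, level(C)=1, enqueue
    H->G: in-degree(G)=1, level(G)>=1
  process E: level=1
    E->A: in-degree(A)=1, level(A)>=2
  process C: level=1
    C->B: in-degree(B)=0, level(B)=2, enqueue
    C->G: in-degree(G)=0, level(G)=2, enqueue
  process B: level=2
  process G: level=2
    G->A: in-degree(A)=0, level(A)=3, enqueue
  process A: level=3
All levels: A:3, B:2, C:1, D:0, E:1, F:0, G:2, H:0
max level = 3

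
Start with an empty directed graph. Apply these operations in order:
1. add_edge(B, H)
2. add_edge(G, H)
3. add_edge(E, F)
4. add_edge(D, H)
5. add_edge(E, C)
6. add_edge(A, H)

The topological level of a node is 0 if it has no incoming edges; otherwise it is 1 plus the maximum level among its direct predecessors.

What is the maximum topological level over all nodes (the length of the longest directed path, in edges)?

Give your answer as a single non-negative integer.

Answer: 1

Derivation:
Op 1: add_edge(B, H). Edges now: 1
Op 2: add_edge(G, H). Edges now: 2
Op 3: add_edge(E, F). Edges now: 3
Op 4: add_edge(D, H). Edges now: 4
Op 5: add_edge(E, C). Edges now: 5
Op 6: add_edge(A, H). Edges now: 6
Compute levels (Kahn BFS):
  sources (in-degree 0): A, B, D, E, G
  process A: level=0
    A->H: in-degree(H)=3, level(H)>=1
  process B: level=0
    B->H: in-degree(H)=2, level(H)>=1
  process D: level=0
    D->H: in-degree(H)=1, level(H)>=1
  process E: level=0
    E->C: in-degree(C)=0, level(C)=1, enqueue
    E->F: in-degree(F)=0, level(F)=1, enqueue
  process G: level=0
    G->H: in-degree(H)=0, level(H)=1, enqueue
  process C: level=1
  process F: level=1
  process H: level=1
All levels: A:0, B:0, C:1, D:0, E:0, F:1, G:0, H:1
max level = 1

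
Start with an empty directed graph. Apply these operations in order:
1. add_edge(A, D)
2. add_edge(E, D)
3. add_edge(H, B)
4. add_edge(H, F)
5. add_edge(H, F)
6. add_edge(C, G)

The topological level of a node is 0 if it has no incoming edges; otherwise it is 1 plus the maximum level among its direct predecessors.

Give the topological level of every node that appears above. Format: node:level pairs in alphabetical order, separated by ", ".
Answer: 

Answer: A:0, B:1, C:0, D:1, E:0, F:1, G:1, H:0

Derivation:
Op 1: add_edge(A, D). Edges now: 1
Op 2: add_edge(E, D). Edges now: 2
Op 3: add_edge(H, B). Edges now: 3
Op 4: add_edge(H, F). Edges now: 4
Op 5: add_edge(H, F) (duplicate, no change). Edges now: 4
Op 6: add_edge(C, G). Edges now: 5
Compute levels (Kahn BFS):
  sources (in-degree 0): A, C, E, H
  process A: level=0
    A->D: in-degree(D)=1, level(D)>=1
  process C: level=0
    C->G: in-degree(G)=0, level(G)=1, enqueue
  process E: level=0
    E->D: in-degree(D)=0, level(D)=1, enqueue
  process H: level=0
    H->B: in-degree(B)=0, level(B)=1, enqueue
    H->F: in-degree(F)=0, level(F)=1, enqueue
  process G: level=1
  process D: level=1
  process B: level=1
  process F: level=1
All levels: A:0, B:1, C:0, D:1, E:0, F:1, G:1, H:0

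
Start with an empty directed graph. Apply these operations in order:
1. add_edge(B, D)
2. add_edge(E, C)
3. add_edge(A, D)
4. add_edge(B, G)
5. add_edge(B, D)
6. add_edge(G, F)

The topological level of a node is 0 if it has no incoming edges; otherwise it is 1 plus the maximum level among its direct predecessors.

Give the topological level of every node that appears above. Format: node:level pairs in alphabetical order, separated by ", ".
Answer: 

Answer: A:0, B:0, C:1, D:1, E:0, F:2, G:1

Derivation:
Op 1: add_edge(B, D). Edges now: 1
Op 2: add_edge(E, C). Edges now: 2
Op 3: add_edge(A, D). Edges now: 3
Op 4: add_edge(B, G). Edges now: 4
Op 5: add_edge(B, D) (duplicate, no change). Edges now: 4
Op 6: add_edge(G, F). Edges now: 5
Compute levels (Kahn BFS):
  sources (in-degree 0): A, B, E
  process A: level=0
    A->D: in-degree(D)=1, level(D)>=1
  process B: level=0
    B->D: in-degree(D)=0, level(D)=1, enqueue
    B->G: in-degree(G)=0, level(G)=1, enqueue
  process E: level=0
    E->C: in-degree(C)=0, level(C)=1, enqueue
  process D: level=1
  process G: level=1
    G->F: in-degree(F)=0, level(F)=2, enqueue
  process C: level=1
  process F: level=2
All levels: A:0, B:0, C:1, D:1, E:0, F:2, G:1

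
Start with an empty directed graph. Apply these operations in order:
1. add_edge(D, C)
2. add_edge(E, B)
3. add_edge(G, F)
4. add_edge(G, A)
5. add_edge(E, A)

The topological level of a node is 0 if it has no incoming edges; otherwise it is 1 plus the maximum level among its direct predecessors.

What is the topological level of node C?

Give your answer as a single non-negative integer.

Op 1: add_edge(D, C). Edges now: 1
Op 2: add_edge(E, B). Edges now: 2
Op 3: add_edge(G, F). Edges now: 3
Op 4: add_edge(G, A). Edges now: 4
Op 5: add_edge(E, A). Edges now: 5
Compute levels (Kahn BFS):
  sources (in-degree 0): D, E, G
  process D: level=0
    D->C: in-degree(C)=0, level(C)=1, enqueue
  process E: level=0
    E->A: in-degree(A)=1, level(A)>=1
    E->B: in-degree(B)=0, level(B)=1, enqueue
  process G: level=0
    G->A: in-degree(A)=0, level(A)=1, enqueue
    G->F: in-degree(F)=0, level(F)=1, enqueue
  process C: level=1
  process B: level=1
  process A: level=1
  process F: level=1
All levels: A:1, B:1, C:1, D:0, E:0, F:1, G:0
level(C) = 1

Answer: 1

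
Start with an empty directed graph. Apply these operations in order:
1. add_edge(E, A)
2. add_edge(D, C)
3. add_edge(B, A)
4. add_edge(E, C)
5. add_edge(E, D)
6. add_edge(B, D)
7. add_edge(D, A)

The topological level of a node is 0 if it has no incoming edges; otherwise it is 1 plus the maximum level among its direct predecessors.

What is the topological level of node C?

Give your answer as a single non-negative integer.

Op 1: add_edge(E, A). Edges now: 1
Op 2: add_edge(D, C). Edges now: 2
Op 3: add_edge(B, A). Edges now: 3
Op 4: add_edge(E, C). Edges now: 4
Op 5: add_edge(E, D). Edges now: 5
Op 6: add_edge(B, D). Edges now: 6
Op 7: add_edge(D, A). Edges now: 7
Compute levels (Kahn BFS):
  sources (in-degree 0): B, E
  process B: level=0
    B->A: in-degree(A)=2, level(A)>=1
    B->D: in-degree(D)=1, level(D)>=1
  process E: level=0
    E->A: in-degree(A)=1, level(A)>=1
    E->C: in-degree(C)=1, level(C)>=1
    E->D: in-degree(D)=0, level(D)=1, enqueue
  process D: level=1
    D->A: in-degree(A)=0, level(A)=2, enqueue
    D->C: in-degree(C)=0, level(C)=2, enqueue
  process A: level=2
  process C: level=2
All levels: A:2, B:0, C:2, D:1, E:0
level(C) = 2

Answer: 2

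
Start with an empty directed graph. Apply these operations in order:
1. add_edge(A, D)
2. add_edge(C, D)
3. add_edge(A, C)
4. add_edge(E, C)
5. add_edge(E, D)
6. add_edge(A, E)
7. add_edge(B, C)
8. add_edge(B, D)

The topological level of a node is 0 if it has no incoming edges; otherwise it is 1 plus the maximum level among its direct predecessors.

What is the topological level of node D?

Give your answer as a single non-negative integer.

Op 1: add_edge(A, D). Edges now: 1
Op 2: add_edge(C, D). Edges now: 2
Op 3: add_edge(A, C). Edges now: 3
Op 4: add_edge(E, C). Edges now: 4
Op 5: add_edge(E, D). Edges now: 5
Op 6: add_edge(A, E). Edges now: 6
Op 7: add_edge(B, C). Edges now: 7
Op 8: add_edge(B, D). Edges now: 8
Compute levels (Kahn BFS):
  sources (in-degree 0): A, B
  process A: level=0
    A->C: in-degree(C)=2, level(C)>=1
    A->D: in-degree(D)=3, level(D)>=1
    A->E: in-degree(E)=0, level(E)=1, enqueue
  process B: level=0
    B->C: in-degree(C)=1, level(C)>=1
    B->D: in-degree(D)=2, level(D)>=1
  process E: level=1
    E->C: in-degree(C)=0, level(C)=2, enqueue
    E->D: in-degree(D)=1, level(D)>=2
  process C: level=2
    C->D: in-degree(D)=0, level(D)=3, enqueue
  process D: level=3
All levels: A:0, B:0, C:2, D:3, E:1
level(D) = 3

Answer: 3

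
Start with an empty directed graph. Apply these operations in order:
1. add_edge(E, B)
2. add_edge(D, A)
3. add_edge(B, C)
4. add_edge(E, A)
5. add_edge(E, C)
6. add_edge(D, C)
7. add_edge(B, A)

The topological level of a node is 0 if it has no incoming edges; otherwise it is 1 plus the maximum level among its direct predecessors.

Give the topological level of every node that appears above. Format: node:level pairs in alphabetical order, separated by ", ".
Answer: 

Answer: A:2, B:1, C:2, D:0, E:0

Derivation:
Op 1: add_edge(E, B). Edges now: 1
Op 2: add_edge(D, A). Edges now: 2
Op 3: add_edge(B, C). Edges now: 3
Op 4: add_edge(E, A). Edges now: 4
Op 5: add_edge(E, C). Edges now: 5
Op 6: add_edge(D, C). Edges now: 6
Op 7: add_edge(B, A). Edges now: 7
Compute levels (Kahn BFS):
  sources (in-degree 0): D, E
  process D: level=0
    D->A: in-degree(A)=2, level(A)>=1
    D->C: in-degree(C)=2, level(C)>=1
  process E: level=0
    E->A: in-degree(A)=1, level(A)>=1
    E->B: in-degree(B)=0, level(B)=1, enqueue
    E->C: in-degree(C)=1, level(C)>=1
  process B: level=1
    B->A: in-degree(A)=0, level(A)=2, enqueue
    B->C: in-degree(C)=0, level(C)=2, enqueue
  process A: level=2
  process C: level=2
All levels: A:2, B:1, C:2, D:0, E:0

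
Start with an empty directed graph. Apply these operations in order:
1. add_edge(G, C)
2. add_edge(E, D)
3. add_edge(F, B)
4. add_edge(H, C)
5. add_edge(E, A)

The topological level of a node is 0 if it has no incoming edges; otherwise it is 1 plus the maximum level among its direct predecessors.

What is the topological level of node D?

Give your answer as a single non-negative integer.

Answer: 1

Derivation:
Op 1: add_edge(G, C). Edges now: 1
Op 2: add_edge(E, D). Edges now: 2
Op 3: add_edge(F, B). Edges now: 3
Op 4: add_edge(H, C). Edges now: 4
Op 5: add_edge(E, A). Edges now: 5
Compute levels (Kahn BFS):
  sources (in-degree 0): E, F, G, H
  process E: level=0
    E->A: in-degree(A)=0, level(A)=1, enqueue
    E->D: in-degree(D)=0, level(D)=1, enqueue
  process F: level=0
    F->B: in-degree(B)=0, level(B)=1, enqueue
  process G: level=0
    G->C: in-degree(C)=1, level(C)>=1
  process H: level=0
    H->C: in-degree(C)=0, level(C)=1, enqueue
  process A: level=1
  process D: level=1
  process B: level=1
  process C: level=1
All levels: A:1, B:1, C:1, D:1, E:0, F:0, G:0, H:0
level(D) = 1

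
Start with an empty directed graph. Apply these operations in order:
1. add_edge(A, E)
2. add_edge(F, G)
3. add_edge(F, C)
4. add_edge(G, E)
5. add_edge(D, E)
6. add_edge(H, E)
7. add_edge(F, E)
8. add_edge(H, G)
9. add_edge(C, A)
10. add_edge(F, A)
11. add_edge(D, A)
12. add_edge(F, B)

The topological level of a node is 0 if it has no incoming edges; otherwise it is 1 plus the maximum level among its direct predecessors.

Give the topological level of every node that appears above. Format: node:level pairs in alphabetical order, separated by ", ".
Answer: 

Op 1: add_edge(A, E). Edges now: 1
Op 2: add_edge(F, G). Edges now: 2
Op 3: add_edge(F, C). Edges now: 3
Op 4: add_edge(G, E). Edges now: 4
Op 5: add_edge(D, E). Edges now: 5
Op 6: add_edge(H, E). Edges now: 6
Op 7: add_edge(F, E). Edges now: 7
Op 8: add_edge(H, G). Edges now: 8
Op 9: add_edge(C, A). Edges now: 9
Op 10: add_edge(F, A). Edges now: 10
Op 11: add_edge(D, A). Edges now: 11
Op 12: add_edge(F, B). Edges now: 12
Compute levels (Kahn BFS):
  sources (in-degree 0): D, F, H
  process D: level=0
    D->A: in-degree(A)=2, level(A)>=1
    D->E: in-degree(E)=4, level(E)>=1
  process F: level=0
    F->A: in-degree(A)=1, level(A)>=1
    F->B: in-degree(B)=0, level(B)=1, enqueue
    F->C: in-degree(C)=0, level(C)=1, enqueue
    F->E: in-degree(E)=3, level(E)>=1
    F->G: in-degree(G)=1, level(G)>=1
  process H: level=0
    H->E: in-degree(E)=2, level(E)>=1
    H->G: in-degree(G)=0, level(G)=1, enqueue
  process B: level=1
  process C: level=1
    C->A: in-degree(A)=0, level(A)=2, enqueue
  process G: level=1
    G->E: in-degree(E)=1, level(E)>=2
  process A: level=2
    A->E: in-degree(E)=0, level(E)=3, enqueue
  process E: level=3
All levels: A:2, B:1, C:1, D:0, E:3, F:0, G:1, H:0

Answer: A:2, B:1, C:1, D:0, E:3, F:0, G:1, H:0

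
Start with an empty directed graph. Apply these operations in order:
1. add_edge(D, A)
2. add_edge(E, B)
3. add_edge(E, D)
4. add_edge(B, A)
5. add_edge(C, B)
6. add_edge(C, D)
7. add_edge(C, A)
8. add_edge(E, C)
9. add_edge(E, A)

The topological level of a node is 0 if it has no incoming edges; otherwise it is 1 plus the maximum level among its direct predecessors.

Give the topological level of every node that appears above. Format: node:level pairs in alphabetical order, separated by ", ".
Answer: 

Op 1: add_edge(D, A). Edges now: 1
Op 2: add_edge(E, B). Edges now: 2
Op 3: add_edge(E, D). Edges now: 3
Op 4: add_edge(B, A). Edges now: 4
Op 5: add_edge(C, B). Edges now: 5
Op 6: add_edge(C, D). Edges now: 6
Op 7: add_edge(C, A). Edges now: 7
Op 8: add_edge(E, C). Edges now: 8
Op 9: add_edge(E, A). Edges now: 9
Compute levels (Kahn BFS):
  sources (in-degree 0): E
  process E: level=0
    E->A: in-degree(A)=3, level(A)>=1
    E->B: in-degree(B)=1, level(B)>=1
    E->C: in-degree(C)=0, level(C)=1, enqueue
    E->D: in-degree(D)=1, level(D)>=1
  process C: level=1
    C->A: in-degree(A)=2, level(A)>=2
    C->B: in-degree(B)=0, level(B)=2, enqueue
    C->D: in-degree(D)=0, level(D)=2, enqueue
  process B: level=2
    B->A: in-degree(A)=1, level(A)>=3
  process D: level=2
    D->A: in-degree(A)=0, level(A)=3, enqueue
  process A: level=3
All levels: A:3, B:2, C:1, D:2, E:0

Answer: A:3, B:2, C:1, D:2, E:0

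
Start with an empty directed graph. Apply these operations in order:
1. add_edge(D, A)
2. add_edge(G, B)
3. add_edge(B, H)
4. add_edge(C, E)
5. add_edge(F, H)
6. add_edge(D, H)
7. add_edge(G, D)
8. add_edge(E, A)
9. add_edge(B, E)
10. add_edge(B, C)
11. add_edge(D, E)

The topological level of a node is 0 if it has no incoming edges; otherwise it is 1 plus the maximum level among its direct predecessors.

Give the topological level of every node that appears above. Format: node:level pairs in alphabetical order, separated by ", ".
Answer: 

Op 1: add_edge(D, A). Edges now: 1
Op 2: add_edge(G, B). Edges now: 2
Op 3: add_edge(B, H). Edges now: 3
Op 4: add_edge(C, E). Edges now: 4
Op 5: add_edge(F, H). Edges now: 5
Op 6: add_edge(D, H). Edges now: 6
Op 7: add_edge(G, D). Edges now: 7
Op 8: add_edge(E, A). Edges now: 8
Op 9: add_edge(B, E). Edges now: 9
Op 10: add_edge(B, C). Edges now: 10
Op 11: add_edge(D, E). Edges now: 11
Compute levels (Kahn BFS):
  sources (in-degree 0): F, G
  process F: level=0
    F->H: in-degree(H)=2, level(H)>=1
  process G: level=0
    G->B: in-degree(B)=0, level(B)=1, enqueue
    G->D: in-degree(D)=0, level(D)=1, enqueue
  process B: level=1
    B->C: in-degree(C)=0, level(C)=2, enqueue
    B->E: in-degree(E)=2, level(E)>=2
    B->H: in-degree(H)=1, level(H)>=2
  process D: level=1
    D->A: in-degree(A)=1, level(A)>=2
    D->E: in-degree(E)=1, level(E)>=2
    D->H: in-degree(H)=0, level(H)=2, enqueue
  process C: level=2
    C->E: in-degree(E)=0, level(E)=3, enqueue
  process H: level=2
  process E: level=3
    E->A: in-degree(A)=0, level(A)=4, enqueue
  process A: level=4
All levels: A:4, B:1, C:2, D:1, E:3, F:0, G:0, H:2

Answer: A:4, B:1, C:2, D:1, E:3, F:0, G:0, H:2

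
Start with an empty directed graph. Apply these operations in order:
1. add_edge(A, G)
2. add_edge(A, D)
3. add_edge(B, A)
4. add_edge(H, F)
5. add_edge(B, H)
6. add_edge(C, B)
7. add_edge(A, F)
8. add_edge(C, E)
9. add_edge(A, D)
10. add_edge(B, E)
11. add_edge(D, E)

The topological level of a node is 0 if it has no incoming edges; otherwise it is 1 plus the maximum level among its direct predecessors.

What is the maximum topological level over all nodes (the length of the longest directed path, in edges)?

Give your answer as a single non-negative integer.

Op 1: add_edge(A, G). Edges now: 1
Op 2: add_edge(A, D). Edges now: 2
Op 3: add_edge(B, A). Edges now: 3
Op 4: add_edge(H, F). Edges now: 4
Op 5: add_edge(B, H). Edges now: 5
Op 6: add_edge(C, B). Edges now: 6
Op 7: add_edge(A, F). Edges now: 7
Op 8: add_edge(C, E). Edges now: 8
Op 9: add_edge(A, D) (duplicate, no change). Edges now: 8
Op 10: add_edge(B, E). Edges now: 9
Op 11: add_edge(D, E). Edges now: 10
Compute levels (Kahn BFS):
  sources (in-degree 0): C
  process C: level=0
    C->B: in-degree(B)=0, level(B)=1, enqueue
    C->E: in-degree(E)=2, level(E)>=1
  process B: level=1
    B->A: in-degree(A)=0, level(A)=2, enqueue
    B->E: in-degree(E)=1, level(E)>=2
    B->H: in-degree(H)=0, level(H)=2, enqueue
  process A: level=2
    A->D: in-degree(D)=0, level(D)=3, enqueue
    A->F: in-degree(F)=1, level(F)>=3
    A->G: in-degree(G)=0, level(G)=3, enqueue
  process H: level=2
    H->F: in-degree(F)=0, level(F)=3, enqueue
  process D: level=3
    D->E: in-degree(E)=0, level(E)=4, enqueue
  process G: level=3
  process F: level=3
  process E: level=4
All levels: A:2, B:1, C:0, D:3, E:4, F:3, G:3, H:2
max level = 4

Answer: 4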